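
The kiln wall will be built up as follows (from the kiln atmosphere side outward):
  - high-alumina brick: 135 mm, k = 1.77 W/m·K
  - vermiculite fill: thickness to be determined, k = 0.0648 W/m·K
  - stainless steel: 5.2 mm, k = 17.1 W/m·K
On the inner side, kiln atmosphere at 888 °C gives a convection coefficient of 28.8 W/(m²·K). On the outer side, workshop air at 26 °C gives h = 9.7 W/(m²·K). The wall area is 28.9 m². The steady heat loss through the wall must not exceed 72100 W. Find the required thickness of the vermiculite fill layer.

L ≈ 8.5 mm

Using the resistance-network approach (series):
R_inner film = 1/(h_i·A) = 1/(28.8×28.9) = 0.001201 K/W
R_high-alumina brick = L/(kA) = 0.135/(1.77×28.9) = 0.002639 K/W
R_stainless steel = L/(kA) = 0.0052/(17.1×28.9) = 1.052×10^-5 K/W
R_outer film = 1/(h_o·A) = 1/(9.7×28.9) = 0.003567 K/W
Sum of the known resistances R_other = 0.007418 K/W
Required total resistance R_tot = ΔT/Q_allow = 862/72100 = 0.01196 K/W
R_vermiculite fill = R_tot − R_other = 0.004537 K/W
L = R·k·A = 0.004537×0.0648×28.9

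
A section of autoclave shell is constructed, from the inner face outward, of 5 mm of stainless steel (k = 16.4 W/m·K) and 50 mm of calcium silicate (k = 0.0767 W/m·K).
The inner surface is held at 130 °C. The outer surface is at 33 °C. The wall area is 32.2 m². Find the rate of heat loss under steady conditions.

Model the wall as resistances in series:
R_stainless steel = L/(kA) = 0.005/(16.4×32.2) = 9.468×10^-6 K/W
R_calcium silicate = L/(kA) = 0.05/(0.0767×32.2) = 0.02025 K/W
R_total = 0.02025 K/W
Q = ΔT / R_total = 97 / 0.02025

Q ≈ 4790 W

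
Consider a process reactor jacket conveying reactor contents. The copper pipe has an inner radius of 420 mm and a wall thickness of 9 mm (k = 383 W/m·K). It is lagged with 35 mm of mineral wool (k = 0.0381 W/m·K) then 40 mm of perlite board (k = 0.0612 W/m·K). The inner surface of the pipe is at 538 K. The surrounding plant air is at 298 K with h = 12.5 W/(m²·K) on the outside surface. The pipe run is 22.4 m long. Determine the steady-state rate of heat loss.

Per-layer cylindrical resistances, series-summed:
R_copper pipe wall = ln(429/420)/(2π×383×22.4) = 3.933×10^-7 K/W
R_mineral wool = ln(464/429)/(2π×0.0381×22.4) = 0.01463 K/W
R_perlite board = ln(504/464)/(2π×0.0612×22.4) = 0.0096 K/W
R_outer film = 1/(h_o·2πr_oL) = 1/(12.5×2π×0.504×22.4) = 0.001128 K/W
R_total = 0.02535 K/W
Q = ΔT/R_total = 240/0.02535

Q ≈ 9470 W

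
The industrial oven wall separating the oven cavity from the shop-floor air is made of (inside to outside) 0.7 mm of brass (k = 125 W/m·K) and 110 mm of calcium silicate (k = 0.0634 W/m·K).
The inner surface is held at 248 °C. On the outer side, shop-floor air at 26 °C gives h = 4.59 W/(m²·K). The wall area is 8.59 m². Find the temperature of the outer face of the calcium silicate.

Treating each layer as a thermal resistance in series:
R_brass = L/(kA) = 0.0007/(125×8.59) = 6.519×10^-7 K/W
R_calcium silicate = L/(kA) = 0.11/(0.0634×8.59) = 0.202 K/W
R_outer film = 1/(h_o·A) = 1/(4.59×8.59) = 0.02536 K/W
R_total = 0.2273 K/W;  Q = ΔT/R_total = 222/0.2273 = 976.5 W
T_interface = T_inner − Q·ΣR(inner→interface) = 248 − 976×0.202

T ≈ 50.8 °C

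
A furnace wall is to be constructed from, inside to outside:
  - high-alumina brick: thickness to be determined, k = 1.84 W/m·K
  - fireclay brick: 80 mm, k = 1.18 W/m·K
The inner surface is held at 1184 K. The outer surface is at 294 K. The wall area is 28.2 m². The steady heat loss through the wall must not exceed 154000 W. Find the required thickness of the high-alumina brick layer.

Series thermal resistances:
R_fireclay brick = L/(kA) = 0.08/(1.18×28.2) = 0.002404 K/W
Sum of the known resistances R_other = 0.002404 K/W
Required total resistance R_tot = ΔT/Q_allow = 890/154000 = 0.005779 K/W
R_high-alumina brick = R_tot − R_other = 0.003375 K/W
L = R·k·A = 0.003375×1.84×28.2

L ≈ 175 mm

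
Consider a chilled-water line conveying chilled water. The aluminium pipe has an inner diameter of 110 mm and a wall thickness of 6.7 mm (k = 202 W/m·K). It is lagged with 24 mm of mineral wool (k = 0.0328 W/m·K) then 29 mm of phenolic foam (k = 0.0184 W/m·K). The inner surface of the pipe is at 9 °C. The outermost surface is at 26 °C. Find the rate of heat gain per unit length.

q′ ≈ 4.13 W/m

Cylindrical conduction, so R = ln(r₂/r₁)/(2πkL) per layer, in series:
R_aluminium pipe wall = ln(61.7/55)/(2π×202×1) = 9.057×10^-5 K/W
R_mineral wool = ln(85.7/61.7)/(2π×0.0328×1) = 1.594 K/W
R_phenolic foam = ln(114.7/85.7)/(2π×0.0184×1) = 2.521 K/W
R_total = 4.116 K/W
Q = ΔT/R_total = 17/4.116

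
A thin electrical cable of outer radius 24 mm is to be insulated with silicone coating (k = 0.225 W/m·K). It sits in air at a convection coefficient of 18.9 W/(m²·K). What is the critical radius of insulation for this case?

For a cylinder r_cr = k/h = 0.225/18.9
r_cr = 11.9 mm; since the bare radius (24 mm) is above r_cr, any added insulation will reduce heat loss.

r_cr ≈ 11.9 mm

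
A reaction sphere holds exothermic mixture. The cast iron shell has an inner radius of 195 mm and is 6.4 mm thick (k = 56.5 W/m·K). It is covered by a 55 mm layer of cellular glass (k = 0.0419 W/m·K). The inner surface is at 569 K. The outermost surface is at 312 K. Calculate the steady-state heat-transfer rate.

Q ≈ 127 W

Radial (spherical) resistances in series:
R_cast iron shell = (1/0.195 − 1/0.2014)/(4π×56.5) = 2.295×10^-4 K/W
R_cellular glass = (1/0.2014 − 1/0.2564)/(4π×0.0419) = 2.023 K/W
R_total = 2.023 K/W
Q = ΔT/R_total = 257/2.023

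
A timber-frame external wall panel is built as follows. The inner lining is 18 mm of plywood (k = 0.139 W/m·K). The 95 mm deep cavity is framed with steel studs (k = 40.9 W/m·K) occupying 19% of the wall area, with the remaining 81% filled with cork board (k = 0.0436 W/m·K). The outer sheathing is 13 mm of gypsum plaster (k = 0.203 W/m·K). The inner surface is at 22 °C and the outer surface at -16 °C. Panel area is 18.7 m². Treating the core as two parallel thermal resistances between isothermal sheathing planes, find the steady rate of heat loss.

Q ≈ 3450 W

Sheathing layers in series; stud and cavity paths in parallel between them.
R_inner = 0.018/(0.139×18.7) = 0.006925 K/W
R_stud  = 0.095/(40.9×0.19×18.7) = 6.537×10^-4 K/W
R_cav   = 0.095/(0.0436×0.81×18.7) = 0.1439 K/W
1/R_core = 1/R_stud + 1/R_cav → R_core = 6.508×10^-4 K/W
R_outer = 0.013/(0.203×18.7) = 0.003425 K/W
R_total = 0.011 K/W
Q = ΔT/R_total = 38/0.011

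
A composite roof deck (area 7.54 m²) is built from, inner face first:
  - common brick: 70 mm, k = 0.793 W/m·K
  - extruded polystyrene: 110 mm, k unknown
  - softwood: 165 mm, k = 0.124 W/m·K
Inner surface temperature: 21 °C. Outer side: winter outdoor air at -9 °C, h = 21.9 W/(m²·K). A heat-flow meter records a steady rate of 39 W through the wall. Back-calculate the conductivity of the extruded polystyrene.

Using the resistance-network approach (series):
R_common brick = L/(kA) = 0.07/(0.793×7.54) = 0.01171 K/W
R_softwood = L/(kA) = 0.165/(0.124×7.54) = 0.1765 K/W
R_outer film = 1/(h_o·A) = 1/(21.9×7.54) = 0.006056 K/W
Sum of known resistances R_other = 0.1942 K/W
Total R = ΔT/Q = 30/39 = 0.7692 K/W
R_extruded polystyrene = R_total − R_other = 0.575 K/W
k = L/(R·A) = 0.11/(0.575×7.54)

k ≈ 0.0254 W/(m·K)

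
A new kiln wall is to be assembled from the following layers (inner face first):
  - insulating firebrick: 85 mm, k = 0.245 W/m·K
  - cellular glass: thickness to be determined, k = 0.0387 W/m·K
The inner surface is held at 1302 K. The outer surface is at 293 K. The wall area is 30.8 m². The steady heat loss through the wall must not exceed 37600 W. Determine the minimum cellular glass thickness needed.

Model the wall as resistances in series:
R_insulating firebrick = L/(kA) = 0.085/(0.245×30.8) = 0.01126 K/W
Sum of the known resistances R_other = 0.01126 K/W
Required total resistance R_tot = ΔT/Q_allow = 1009/37600 = 0.02684 K/W
R_cellular glass = R_tot − R_other = 0.01557 K/W
L = R·k·A = 0.01557×0.0387×30.8

L ≈ 18.6 mm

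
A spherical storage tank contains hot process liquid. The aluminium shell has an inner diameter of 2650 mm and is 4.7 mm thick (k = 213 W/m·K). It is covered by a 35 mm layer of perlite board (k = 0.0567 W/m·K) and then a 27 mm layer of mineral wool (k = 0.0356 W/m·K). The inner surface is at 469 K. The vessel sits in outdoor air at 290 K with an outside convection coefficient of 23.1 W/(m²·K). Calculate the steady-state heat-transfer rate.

For a spherical shell R = (1/r₁ − 1/r₂)/(4πk); film R = 1/(h·4πr²). In series:
R_aluminium shell = (1/1.325 − 1/1.3297)/(4π×213) = 9.966×10^-7 K/W
R_perlite board = (1/1.3297 − 1/1.3647)/(4π×0.0567) = 0.02707 K/W
R_mineral wool = (1/1.3647 − 1/1.3917)/(4π×0.0356) = 0.03178 K/W
R_outer film = 1/(h·4πr_o²) = 1/(23.1×4π×1.3917²) = 0.001779 K/W
R_total = 0.06063 K/W
Q = ΔT/R_total = 179/0.06063

Q ≈ 2950 W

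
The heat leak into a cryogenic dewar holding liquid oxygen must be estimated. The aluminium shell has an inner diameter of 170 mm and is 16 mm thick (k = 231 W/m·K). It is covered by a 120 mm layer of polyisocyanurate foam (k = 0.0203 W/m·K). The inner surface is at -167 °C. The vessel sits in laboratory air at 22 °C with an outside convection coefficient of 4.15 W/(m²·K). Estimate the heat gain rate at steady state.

For a spherical shell R = (1/r₁ − 1/r₂)/(4πk); film R = 1/(h·4πr²). In series:
R_aluminium shell = (1/0.085 − 1/0.101)/(4π×231) = 6.42×10^-4 K/W
R_polyisocyanurate foam = (1/0.101 − 1/0.221)/(4π×0.0203) = 21.07 K/W
R_outer film = 1/(h·4πr_o²) = 1/(4.15×4π×0.221²) = 0.3926 K/W
R_total = 21.47 K/W
Q = ΔT/R_total = 189/21.47

Q ≈ 8.8 W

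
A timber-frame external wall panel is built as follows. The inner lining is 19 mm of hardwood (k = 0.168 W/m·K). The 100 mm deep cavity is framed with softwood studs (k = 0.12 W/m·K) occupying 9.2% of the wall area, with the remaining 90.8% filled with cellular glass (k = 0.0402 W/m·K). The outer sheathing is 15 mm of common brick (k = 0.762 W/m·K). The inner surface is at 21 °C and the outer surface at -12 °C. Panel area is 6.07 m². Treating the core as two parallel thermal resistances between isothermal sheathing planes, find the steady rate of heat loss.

Sheathing layers in series; stud and cavity paths in parallel between them.
R_inner = 0.019/(0.168×6.07) = 0.01863 K/W
R_stud  = 0.1/(0.12×0.092×6.07) = 1.492 K/W
R_cav   = 0.1/(0.0402×0.908×6.07) = 0.4513 K/W
1/R_core = 1/R_stud + 1/R_cav → R_core = 0.3465 K/W
R_outer = 0.015/(0.762×6.07) = 0.003243 K/W
R_total = 0.3684 K/W
Q = ΔT/R_total = 33/0.3684

Q ≈ 89.6 W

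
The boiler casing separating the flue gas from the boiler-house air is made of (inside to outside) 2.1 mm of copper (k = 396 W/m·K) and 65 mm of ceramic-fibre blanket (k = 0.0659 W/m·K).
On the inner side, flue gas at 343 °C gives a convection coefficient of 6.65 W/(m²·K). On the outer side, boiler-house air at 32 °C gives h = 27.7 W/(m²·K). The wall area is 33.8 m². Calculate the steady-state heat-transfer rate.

Series thermal resistances:
R_inner film = 1/(h_i·A) = 1/(6.65×33.8) = 0.004449 K/W
R_copper = L/(kA) = 0.0021/(396×33.8) = 1.569×10^-7 K/W
R_ceramic-fibre blanket = L/(kA) = 0.065/(0.0659×33.8) = 0.02918 K/W
R_outer film = 1/(h_o·A) = 1/(27.7×33.8) = 0.001068 K/W
R_total = 0.0347 K/W
Q = ΔT / R_total = 311 / 0.0347

Q ≈ 8960 W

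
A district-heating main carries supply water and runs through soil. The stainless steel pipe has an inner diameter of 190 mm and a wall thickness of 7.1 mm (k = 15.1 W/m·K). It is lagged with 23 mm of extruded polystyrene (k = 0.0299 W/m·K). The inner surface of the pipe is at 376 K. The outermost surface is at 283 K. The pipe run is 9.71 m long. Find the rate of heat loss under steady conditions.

Radial resistances (cylindrical: R_cond = ln(r_o/r_i)/(2πkL), R_conv = 1/(h·2πrL)):
R_stainless steel pipe wall = ln(102.1/95)/(2π×15.1×9.71) = 7.824×10^-5 K/W
R_extruded polystyrene = ln(125.1/102.1)/(2π×0.0299×9.71) = 0.1114 K/W
R_total = 0.1114 K/W
Q = ΔT/R_total = 93/0.1114

Q ≈ 834 W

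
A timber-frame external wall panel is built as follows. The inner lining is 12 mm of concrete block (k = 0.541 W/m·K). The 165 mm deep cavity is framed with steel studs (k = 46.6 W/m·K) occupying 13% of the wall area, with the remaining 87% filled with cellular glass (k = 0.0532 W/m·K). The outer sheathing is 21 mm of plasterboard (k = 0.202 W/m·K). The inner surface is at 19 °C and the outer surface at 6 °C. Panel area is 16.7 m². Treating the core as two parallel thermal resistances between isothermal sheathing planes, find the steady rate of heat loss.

Sheathing layers in series; stud and cavity paths in parallel between them.
R_inner = 0.012/(0.541×16.7) = 0.001328 K/W
R_stud  = 0.165/(46.6×0.13×16.7) = 0.001631 K/W
R_cav   = 0.165/(0.0532×0.87×16.7) = 0.2135 K/W
1/R_core = 1/R_stud + 1/R_cav → R_core = 0.001619 K/W
R_outer = 0.021/(0.202×16.7) = 0.006225 K/W
R_total = 0.009172 K/W
Q = ΔT/R_total = 13/0.009172

Q ≈ 1420 W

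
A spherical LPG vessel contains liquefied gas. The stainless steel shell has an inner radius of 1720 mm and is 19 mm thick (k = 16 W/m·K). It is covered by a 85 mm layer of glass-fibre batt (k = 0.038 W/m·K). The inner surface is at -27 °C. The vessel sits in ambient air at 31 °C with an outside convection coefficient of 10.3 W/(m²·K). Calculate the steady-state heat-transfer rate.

Q ≈ 992 W

Each spherical layer contributes R = (1/r_i − 1/r_o)/(4πk):
R_stainless steel shell = (1/1.72 − 1/1.739)/(4π×16) = 3.159×10^-5 K/W
R_glass-fibre batt = (1/1.739 − 1/1.824)/(4π×0.038) = 0.05612 K/W
R_outer film = 1/(h·4πr_o²) = 1/(10.3×4π×1.824²) = 0.002322 K/W
R_total = 0.05847 K/W
Q = ΔT/R_total = 58/0.05847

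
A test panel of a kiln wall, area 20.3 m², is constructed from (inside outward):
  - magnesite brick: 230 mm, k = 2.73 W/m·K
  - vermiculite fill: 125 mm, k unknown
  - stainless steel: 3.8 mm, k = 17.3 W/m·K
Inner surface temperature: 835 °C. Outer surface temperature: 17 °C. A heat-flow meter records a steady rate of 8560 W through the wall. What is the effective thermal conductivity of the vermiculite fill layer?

Using the resistance-network approach (series):
R_magnesite brick = L/(kA) = 0.23/(2.73×20.3) = 0.00415 K/W
R_stainless steel = L/(kA) = 0.0038/(17.3×20.3) = 1.082×10^-5 K/W
Sum of known resistances R_other = 0.004161 K/W
Total R = ΔT/Q = 818/8560 = 0.09556 K/W
R_vermiculite fill = R_total − R_other = 0.0914 K/W
k = L/(R·A) = 0.125/(0.0914×20.3)

k ≈ 0.0674 W/(m·K)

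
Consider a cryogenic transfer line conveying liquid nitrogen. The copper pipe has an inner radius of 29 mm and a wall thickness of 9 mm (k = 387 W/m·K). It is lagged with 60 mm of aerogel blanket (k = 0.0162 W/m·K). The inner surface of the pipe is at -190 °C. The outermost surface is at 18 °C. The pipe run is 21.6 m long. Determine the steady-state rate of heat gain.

Radial resistances (cylindrical: R_cond = ln(r_o/r_i)/(2πkL), R_conv = 1/(h·2πrL)):
R_copper pipe wall = ln(38/29)/(2π×387×21.6) = 5.146×10^-6 K/W
R_aerogel blanket = ln(98/38)/(2π×0.0162×21.6) = 0.4309 K/W
R_total = 0.4309 K/W
Q = ΔT/R_total = 208/0.4309

Q ≈ 483 W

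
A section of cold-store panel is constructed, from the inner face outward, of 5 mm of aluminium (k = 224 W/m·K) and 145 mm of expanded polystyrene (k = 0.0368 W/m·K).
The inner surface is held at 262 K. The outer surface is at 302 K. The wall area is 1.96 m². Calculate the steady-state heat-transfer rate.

Q ≈ 19.9 W

Using the resistance-network approach (series):
R_aluminium = L/(kA) = 0.005/(224×1.96) = 1.139×10^-5 K/W
R_expanded polystyrene = L/(kA) = 0.145/(0.0368×1.96) = 2.01 K/W
R_total = 2.01 K/W
Q = ΔT / R_total = 40 / 2.01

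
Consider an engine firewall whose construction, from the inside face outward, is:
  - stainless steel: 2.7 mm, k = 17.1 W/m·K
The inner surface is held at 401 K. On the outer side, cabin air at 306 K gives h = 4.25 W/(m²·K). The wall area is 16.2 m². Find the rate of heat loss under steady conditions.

Q ≈ 6540 W

Model the wall as resistances in series:
R_stainless steel = L/(kA) = 0.0027/(17.1×16.2) = 9.747×10^-6 K/W
R_outer film = 1/(h_o·A) = 1/(4.25×16.2) = 0.01452 K/W
R_total = 0.01453 K/W
Q = ΔT / R_total = 95 / 0.01453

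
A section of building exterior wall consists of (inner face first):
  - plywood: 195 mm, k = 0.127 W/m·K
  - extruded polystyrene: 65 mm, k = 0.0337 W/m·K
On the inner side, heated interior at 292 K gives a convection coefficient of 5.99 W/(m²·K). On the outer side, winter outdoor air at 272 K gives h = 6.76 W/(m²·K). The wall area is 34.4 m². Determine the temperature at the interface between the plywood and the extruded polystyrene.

Thermal resistances in series:
R_inner film = 1/(h_i·A) = 1/(5.99×34.4) = 0.004853 K/W
R_plywood = L/(kA) = 0.195/(0.127×34.4) = 0.04463 K/W
R_extruded polystyrene = L/(kA) = 0.065/(0.0337×34.4) = 0.05607 K/W
R_outer film = 1/(h_o·A) = 1/(6.76×34.4) = 0.0043 K/W
R_total = 0.1099 K/W;  Q = ΔT/R_total = 20/0.1099 = 182.1 W
T_interface = T_inner − Q·ΣR(inner→interface) = 292 − 182×0.04949

T ≈ 283 K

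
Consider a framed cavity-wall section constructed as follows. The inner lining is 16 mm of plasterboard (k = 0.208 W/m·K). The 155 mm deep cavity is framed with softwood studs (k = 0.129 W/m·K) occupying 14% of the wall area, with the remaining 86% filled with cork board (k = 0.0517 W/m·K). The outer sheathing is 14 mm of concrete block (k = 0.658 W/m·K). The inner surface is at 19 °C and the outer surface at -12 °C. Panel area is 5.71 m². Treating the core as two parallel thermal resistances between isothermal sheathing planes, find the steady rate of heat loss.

Sheathing layers in series; stud and cavity paths in parallel between them.
R_inner = 0.016/(0.208×5.71) = 0.01347 K/W
R_stud  = 0.155/(0.129×0.14×5.71) = 1.503 K/W
R_cav   = 0.155/(0.0517×0.86×5.71) = 0.6105 K/W
1/R_core = 1/R_stud + 1/R_cav → R_core = 0.4342 K/W
R_outer = 0.014/(0.658×5.71) = 0.003726 K/W
R_total = 0.4514 K/W
Q = ΔT/R_total = 31/0.4514

Q ≈ 68.7 W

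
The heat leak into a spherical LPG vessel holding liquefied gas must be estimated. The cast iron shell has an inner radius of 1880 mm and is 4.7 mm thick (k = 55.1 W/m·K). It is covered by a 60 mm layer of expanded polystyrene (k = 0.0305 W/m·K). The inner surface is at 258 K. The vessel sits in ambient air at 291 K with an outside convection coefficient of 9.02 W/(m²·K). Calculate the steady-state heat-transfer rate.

Spherical conduction: R = (1/r_in − 1/r_out)/(4πk) per layer; series-sum.
R_cast iron shell = (1/1.88 − 1/1.8847)/(4π×55.1) = 1.916×10^-6 K/W
R_expanded polystyrene = (1/1.8847 − 1/1.9447)/(4π×0.0305) = 0.04271 K/W
R_outer film = 1/(h·4πr_o²) = 1/(9.02×4π×1.9447²) = 0.002333 K/W
R_total = 0.04505 K/W
Q = ΔT/R_total = 33/0.04505

Q ≈ 733 W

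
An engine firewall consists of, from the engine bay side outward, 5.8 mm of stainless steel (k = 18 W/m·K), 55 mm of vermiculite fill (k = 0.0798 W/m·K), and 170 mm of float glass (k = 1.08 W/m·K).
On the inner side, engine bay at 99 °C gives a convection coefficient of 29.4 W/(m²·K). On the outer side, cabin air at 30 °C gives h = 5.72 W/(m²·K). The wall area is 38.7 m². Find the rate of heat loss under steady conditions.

Q ≈ 2530 W

Model the wall as resistances in series:
R_inner film = 1/(h_i·A) = 1/(29.4×38.7) = 8.789×10^-4 K/W
R_stainless steel = L/(kA) = 0.0058/(18×38.7) = 8.326×10^-6 K/W
R_vermiculite fill = L/(kA) = 0.055/(0.0798×38.7) = 0.01781 K/W
R_float glass = L/(kA) = 0.17/(1.08×38.7) = 0.004067 K/W
R_outer film = 1/(h_o·A) = 1/(5.72×38.7) = 0.004517 K/W
R_total = 0.02728 K/W
Q = ΔT / R_total = 69 / 0.02728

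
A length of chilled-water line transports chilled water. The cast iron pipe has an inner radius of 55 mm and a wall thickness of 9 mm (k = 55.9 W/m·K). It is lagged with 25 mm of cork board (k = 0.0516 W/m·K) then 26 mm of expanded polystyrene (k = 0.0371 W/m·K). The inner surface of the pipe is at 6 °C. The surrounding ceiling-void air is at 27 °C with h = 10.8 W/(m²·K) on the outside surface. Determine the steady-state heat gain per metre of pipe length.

q′ ≈ 9.35 W/m

Radial resistances (cylindrical: R_cond = ln(r_o/r_i)/(2πkL), R_conv = 1/(h·2πrL)):
R_cast iron pipe wall = ln(64/55)/(2π×55.9×1) = 4.315×10^-4 K/W
R_cork board = ln(89/64)/(2π×0.0516×1) = 1.017 K/W
R_expanded polystyrene = ln(115/89)/(2π×0.0371×1) = 1.099 K/W
R_outer film = 1/(h_o·2πr_oL) = 1/(10.8×2π×0.115×1) = 0.1281 K/W
R_total = 2.245 K/W
Q = ΔT/R_total = 21/2.245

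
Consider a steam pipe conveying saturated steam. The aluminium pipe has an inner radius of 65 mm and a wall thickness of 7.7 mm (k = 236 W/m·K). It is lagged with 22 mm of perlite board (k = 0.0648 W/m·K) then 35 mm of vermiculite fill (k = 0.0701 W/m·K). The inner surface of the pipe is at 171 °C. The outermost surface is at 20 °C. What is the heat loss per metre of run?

q′ ≈ 111 W/m

Cylindrical conduction, so R = ln(r₂/r₁)/(2πkL) per layer, in series:
R_aluminium pipe wall = ln(72.7/65)/(2π×236×1) = 7.55×10^-5 K/W
R_perlite board = ln(94.7/72.7)/(2π×0.0648×1) = 0.6493 K/W
R_vermiculite fill = ln(129.7/94.7)/(2π×0.0701×1) = 0.7141 K/W
R_total = 1.363 K/W
Q = ΔT/R_total = 151/1.363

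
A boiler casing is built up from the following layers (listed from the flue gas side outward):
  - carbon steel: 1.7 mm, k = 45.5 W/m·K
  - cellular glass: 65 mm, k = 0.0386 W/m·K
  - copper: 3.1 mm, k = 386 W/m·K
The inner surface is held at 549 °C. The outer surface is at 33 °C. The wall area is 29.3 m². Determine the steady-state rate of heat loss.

Model the wall as resistances in series:
R_carbon steel = L/(kA) = 0.0017/(45.5×29.3) = 1.275×10^-6 K/W
R_cellular glass = L/(kA) = 0.065/(0.0386×29.3) = 0.05747 K/W
R_copper = L/(kA) = 0.0031/(386×29.3) = 2.741×10^-7 K/W
R_total = 0.05747 K/W
Q = ΔT / R_total = 516 / 0.05747

Q ≈ 8980 W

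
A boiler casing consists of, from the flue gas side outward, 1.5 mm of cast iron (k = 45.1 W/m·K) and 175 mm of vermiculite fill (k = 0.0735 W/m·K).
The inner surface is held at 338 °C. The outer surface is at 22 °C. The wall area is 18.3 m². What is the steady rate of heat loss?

Thermal resistances in series:
R_cast iron = L/(kA) = 0.0015/(45.1×18.3) = 1.817×10^-6 K/W
R_vermiculite fill = L/(kA) = 0.175/(0.0735×18.3) = 0.1301 K/W
R_total = 0.1301 K/W
Q = ΔT / R_total = 316 / 0.1301

Q ≈ 2430 W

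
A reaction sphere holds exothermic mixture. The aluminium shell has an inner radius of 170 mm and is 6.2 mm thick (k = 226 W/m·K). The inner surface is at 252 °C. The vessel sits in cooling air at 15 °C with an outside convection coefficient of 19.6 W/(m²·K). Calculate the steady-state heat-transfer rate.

Q ≈ 1810 W

Each spherical layer contributes R = (1/r_i − 1/r_o)/(4πk):
R_aluminium shell = (1/0.17 − 1/0.1762)/(4π×226) = 7.288×10^-5 K/W
R_outer film = 1/(h·4πr_o²) = 1/(19.6×4π×0.1762²) = 0.1308 K/W
R_total = 0.1308 K/W
Q = ΔT/R_total = 237/0.1308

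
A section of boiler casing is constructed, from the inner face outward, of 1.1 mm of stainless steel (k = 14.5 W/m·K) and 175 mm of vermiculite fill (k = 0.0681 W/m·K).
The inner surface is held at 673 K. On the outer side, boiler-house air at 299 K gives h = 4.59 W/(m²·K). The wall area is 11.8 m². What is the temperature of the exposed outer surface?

T ≈ 328 K

Model the wall as resistances in series:
R_stainless steel = L/(kA) = 0.0011/(14.5×11.8) = 6.429×10^-6 K/W
R_vermiculite fill = L/(kA) = 0.175/(0.0681×11.8) = 0.2178 K/W
R_outer film = 1/(h_o·A) = 1/(4.59×11.8) = 0.01846 K/W
R_total = 0.2362 K/W;  Q = ΔT/R_total = 374/0.2362 = 1583 W
T_interface = T_inner − Q·ΣR(inner→interface) = 673 − 1580×0.2178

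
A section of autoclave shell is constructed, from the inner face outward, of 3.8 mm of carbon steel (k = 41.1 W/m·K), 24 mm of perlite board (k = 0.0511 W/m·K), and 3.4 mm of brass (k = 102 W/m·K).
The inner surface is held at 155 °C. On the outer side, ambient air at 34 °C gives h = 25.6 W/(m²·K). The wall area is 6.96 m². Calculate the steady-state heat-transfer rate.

Q ≈ 1660 W

Using the resistance-network approach (series):
R_carbon steel = L/(kA) = 0.0038/(41.1×6.96) = 1.328×10^-5 K/W
R_perlite board = L/(kA) = 0.024/(0.0511×6.96) = 0.06748 K/W
R_brass = L/(kA) = 0.0034/(102×6.96) = 4.789×10^-6 K/W
R_outer film = 1/(h_o·A) = 1/(25.6×6.96) = 0.005612 K/W
R_total = 0.07311 K/W
Q = ΔT / R_total = 121 / 0.07311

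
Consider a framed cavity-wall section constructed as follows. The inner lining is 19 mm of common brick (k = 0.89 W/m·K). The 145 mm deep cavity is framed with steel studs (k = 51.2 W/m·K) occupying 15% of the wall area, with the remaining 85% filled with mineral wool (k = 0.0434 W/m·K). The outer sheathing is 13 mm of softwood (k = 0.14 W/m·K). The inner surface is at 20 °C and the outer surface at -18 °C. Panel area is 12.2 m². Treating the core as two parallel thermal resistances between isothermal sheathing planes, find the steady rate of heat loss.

Sheathing layers in series; stud and cavity paths in parallel between them.
R_inner = 0.019/(0.89×12.2) = 0.00175 K/W
R_stud  = 0.145/(51.2×0.15×12.2) = 0.001548 K/W
R_cav   = 0.145/(0.0434×0.85×12.2) = 0.3222 K/W
1/R_core = 1/R_stud + 1/R_cav → R_core = 0.00154 K/W
R_outer = 0.013/(0.14×12.2) = 0.007611 K/W
R_total = 0.0109 K/W
Q = ΔT/R_total = 38/0.0109

Q ≈ 3490 W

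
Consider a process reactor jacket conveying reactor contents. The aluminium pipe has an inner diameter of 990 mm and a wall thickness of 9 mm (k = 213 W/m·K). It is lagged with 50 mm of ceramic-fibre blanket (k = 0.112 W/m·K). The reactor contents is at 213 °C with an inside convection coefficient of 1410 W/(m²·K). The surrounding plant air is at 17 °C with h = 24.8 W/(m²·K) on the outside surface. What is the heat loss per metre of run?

Per-layer cylindrical resistances, series-summed:
R_inner film = 1/(h_i·2πr₁L) = 1/(1410×2π×0.495×1) = 2.28×10^-4 K/W
R_aluminium pipe wall = ln(504/495)/(2π×213×1) = 1.346×10^-5 K/W
R_ceramic-fibre blanket = ln(554/504)/(2π×0.112×1) = 0.1344 K/W
R_outer film = 1/(h_o·2πr_oL) = 1/(24.8×2π×0.554×1) = 0.01158 K/W
R_total = 0.1462 K/W
Q = ΔT/R_total = 196/0.1462

q′ ≈ 1340 W/m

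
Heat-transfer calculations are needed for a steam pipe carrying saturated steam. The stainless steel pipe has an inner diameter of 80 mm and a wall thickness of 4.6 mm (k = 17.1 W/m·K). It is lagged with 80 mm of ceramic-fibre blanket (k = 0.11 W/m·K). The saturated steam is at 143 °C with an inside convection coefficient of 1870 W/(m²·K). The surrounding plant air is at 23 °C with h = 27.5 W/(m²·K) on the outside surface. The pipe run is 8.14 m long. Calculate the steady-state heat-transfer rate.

For a radial system each layer contributes R = ln(r_out/r_in)/(2πkL); films add R = 1/(hA).
R_inner film = 1/(h_i·2πr₁L) = 1/(1870×2π×0.04×8.14) = 2.614×10^-4 K/W
R_stainless steel pipe wall = ln(44.6/40)/(2π×17.1×8.14) = 1.245×10^-4 K/W
R_ceramic-fibre blanket = ln(124.6/44.6)/(2π×0.11×8.14) = 0.1826 K/W
R_outer film = 1/(h_o·2πr_oL) = 1/(27.5×2π×0.1246×8.14) = 0.005706 K/W
R_total = 0.1887 K/W
Q = ΔT/R_total = 120/0.1887

Q ≈ 636 W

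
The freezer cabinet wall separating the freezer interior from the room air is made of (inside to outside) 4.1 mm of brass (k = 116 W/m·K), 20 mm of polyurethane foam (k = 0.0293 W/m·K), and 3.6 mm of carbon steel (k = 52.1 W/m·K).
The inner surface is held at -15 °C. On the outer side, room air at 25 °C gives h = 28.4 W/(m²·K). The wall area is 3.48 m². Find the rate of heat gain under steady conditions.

Treating each layer as a thermal resistance in series:
R_brass = L/(kA) = 0.0041/(116×3.48) = 1.016×10^-5 K/W
R_polyurethane foam = L/(kA) = 0.02/(0.0293×3.48) = 0.1961 K/W
R_carbon steel = L/(kA) = 0.0036/(52.1×3.48) = 1.986×10^-5 K/W
R_outer film = 1/(h_o·A) = 1/(28.4×3.48) = 0.01012 K/W
R_total = 0.2063 K/W
Q = ΔT / R_total = 40 / 0.2063

Q ≈ 194 W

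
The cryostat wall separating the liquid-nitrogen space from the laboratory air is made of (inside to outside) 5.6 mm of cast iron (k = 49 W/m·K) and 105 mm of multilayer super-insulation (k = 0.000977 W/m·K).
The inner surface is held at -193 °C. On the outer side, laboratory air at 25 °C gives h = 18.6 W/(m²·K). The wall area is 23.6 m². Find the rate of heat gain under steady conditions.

Using the resistance-network approach (series):
R_cast iron = L/(kA) = 0.0056/(49×23.6) = 4.843×10^-6 K/W
R_multilayer super-insulation = L/(kA) = 0.105/(0.000977×23.6) = 4.554 K/W
R_outer film = 1/(h_o·A) = 1/(18.6×23.6) = 0.002278 K/W
R_total = 4.556 K/W
Q = ΔT / R_total = 218 / 4.556

Q ≈ 47.8 W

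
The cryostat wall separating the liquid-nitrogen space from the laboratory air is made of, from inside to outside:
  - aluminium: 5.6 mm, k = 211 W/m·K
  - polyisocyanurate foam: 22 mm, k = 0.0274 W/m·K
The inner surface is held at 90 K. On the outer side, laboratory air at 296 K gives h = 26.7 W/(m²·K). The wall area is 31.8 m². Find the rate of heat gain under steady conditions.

Using the resistance-network approach (series):
R_aluminium = L/(kA) = 0.0056/(211×31.8) = 8.346×10^-7 K/W
R_polyisocyanurate foam = L/(kA) = 0.022/(0.0274×31.8) = 0.02525 K/W
R_outer film = 1/(h_o·A) = 1/(26.7×31.8) = 0.001178 K/W
R_total = 0.02643 K/W
Q = ΔT / R_total = 206 / 0.02643

Q ≈ 7790 W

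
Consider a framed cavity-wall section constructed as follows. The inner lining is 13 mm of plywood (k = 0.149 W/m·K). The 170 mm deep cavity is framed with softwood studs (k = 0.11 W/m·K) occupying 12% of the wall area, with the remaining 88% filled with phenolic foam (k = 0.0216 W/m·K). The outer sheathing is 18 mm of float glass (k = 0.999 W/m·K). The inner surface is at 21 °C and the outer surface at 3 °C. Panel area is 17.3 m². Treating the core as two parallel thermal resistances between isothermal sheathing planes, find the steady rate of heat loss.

Sheathing layers in series; stud and cavity paths in parallel between them.
R_inner = 0.013/(0.149×17.3) = 0.005043 K/W
R_stud  = 0.17/(0.11×0.12×17.3) = 0.7444 K/W
R_cav   = 0.17/(0.0216×0.88×17.3) = 0.517 K/W
1/R_core = 1/R_stud + 1/R_cav → R_core = 0.3051 K/W
R_outer = 0.018/(0.999×17.3) = 0.001042 K/W
R_total = 0.3112 K/W
Q = ΔT/R_total = 18/0.3112

Q ≈ 57.8 W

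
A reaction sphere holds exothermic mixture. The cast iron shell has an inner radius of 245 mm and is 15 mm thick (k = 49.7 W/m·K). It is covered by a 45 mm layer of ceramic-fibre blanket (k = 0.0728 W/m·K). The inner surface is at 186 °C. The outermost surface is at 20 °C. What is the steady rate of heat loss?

Q ≈ 267 W

Each spherical layer contributes R = (1/r_i − 1/r_o)/(4πk):
R_cast iron shell = (1/0.245 − 1/0.26)/(4π×49.7) = 3.77×10^-4 K/W
R_ceramic-fibre blanket = (1/0.26 − 1/0.305)/(4π×0.0728) = 0.6203 K/W
R_total = 0.6207 K/W
Q = ΔT/R_total = 166/0.6207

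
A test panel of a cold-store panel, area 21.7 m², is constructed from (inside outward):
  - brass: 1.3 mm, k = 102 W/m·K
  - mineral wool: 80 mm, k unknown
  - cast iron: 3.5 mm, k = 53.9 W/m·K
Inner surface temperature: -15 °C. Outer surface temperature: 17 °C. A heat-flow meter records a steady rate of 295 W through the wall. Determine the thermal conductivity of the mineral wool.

k ≈ 0.034 W/(m·K)

Thermal resistances in series:
R_brass = L/(kA) = 0.0013/(102×21.7) = 5.873×10^-7 K/W
R_cast iron = L/(kA) = 0.0035/(53.9×21.7) = 2.992×10^-6 K/W
Sum of known resistances R_other = 3.58×10^-6 K/W
Total R = ΔT/Q = 32/295 = 0.1085 K/W
R_mineral wool = R_total − R_other = 0.1085 K/W
k = L/(R·A) = 0.08/(0.1085×21.7)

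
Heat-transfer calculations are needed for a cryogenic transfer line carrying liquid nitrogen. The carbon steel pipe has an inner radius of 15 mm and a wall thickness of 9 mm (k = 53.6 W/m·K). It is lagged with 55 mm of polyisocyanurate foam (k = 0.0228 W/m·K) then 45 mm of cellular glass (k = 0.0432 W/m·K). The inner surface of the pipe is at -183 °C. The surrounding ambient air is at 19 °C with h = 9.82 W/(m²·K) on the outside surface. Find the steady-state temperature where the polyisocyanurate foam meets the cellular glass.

T ≈ -16.8 °C

For a radial system each layer contributes R = ln(r_out/r_in)/(2πkL); films add R = 1/(hA).
R_carbon steel pipe wall = ln(24/15)/(2π×53.6×1) = 0.001396 K/W
R_polyisocyanurate foam = ln(79/24)/(2π×0.0228×1) = 8.317 K/W
R_cellular glass = ln(124/79)/(2π×0.0432×1) = 1.661 K/W
R_outer film = 1/(h_o·2πr_oL) = 1/(9.82×2π×0.124×1) = 0.1307 K/W
R_total = 10.11 K/W
Q = ΔT/R_total = 202/10.11
Q = 20 W/m
T_interface = T_inner + Q·ΣR(inner→interface) = -183 + 20×8.318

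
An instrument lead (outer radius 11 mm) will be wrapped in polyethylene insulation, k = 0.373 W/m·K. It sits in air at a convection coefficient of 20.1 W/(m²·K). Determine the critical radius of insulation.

For a cylinder r_cr = k/h = 0.373/20.1
r_cr = 18.6 mm; since the bare radius (11 mm) is below r_cr, adding a thin layer of insulation will *increase* heat loss.

r_cr ≈ 18.6 mm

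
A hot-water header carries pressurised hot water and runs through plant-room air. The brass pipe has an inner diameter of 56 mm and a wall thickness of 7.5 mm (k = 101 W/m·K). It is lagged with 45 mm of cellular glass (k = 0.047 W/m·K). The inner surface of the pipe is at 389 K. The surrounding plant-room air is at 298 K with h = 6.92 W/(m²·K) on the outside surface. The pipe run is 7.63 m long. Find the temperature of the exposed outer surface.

T ≈ 307 K

Cylindrical conduction, so R = ln(r₂/r₁)/(2πkL) per layer, in series:
R_brass pipe wall = ln(35.5/28)/(2π×101×7.63) = 4.901×10^-5 K/W
R_cellular glass = ln(80.5/35.5)/(2π×0.047×7.63) = 0.3634 K/W
R_outer film = 1/(h_o·2πr_oL) = 1/(6.92×2π×0.0805×7.63) = 0.03744 K/W
R_total = 0.4009 K/W
Q = ΔT/R_total = 91/0.4009
Q = 227 W
T_interface = T_inner − Q·ΣR(inner→interface) = 389 − 227×0.3634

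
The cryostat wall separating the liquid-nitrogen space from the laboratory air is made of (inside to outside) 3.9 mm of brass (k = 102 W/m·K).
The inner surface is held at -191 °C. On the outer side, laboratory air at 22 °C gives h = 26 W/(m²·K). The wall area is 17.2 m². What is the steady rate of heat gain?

Thermal resistances in series:
R_brass = L/(kA) = 0.0039/(102×17.2) = 2.223×10^-6 K/W
R_outer film = 1/(h_o·A) = 1/(26×17.2) = 0.002236 K/W
R_total = 0.002238 K/W
Q = ΔT / R_total = 213 / 0.002238

Q ≈ 95200 W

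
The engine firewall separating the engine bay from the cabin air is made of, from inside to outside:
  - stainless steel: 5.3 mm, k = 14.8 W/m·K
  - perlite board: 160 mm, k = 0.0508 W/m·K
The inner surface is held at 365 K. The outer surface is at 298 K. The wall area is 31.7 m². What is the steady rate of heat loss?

Q ≈ 674 W

Treating each layer as a thermal resistance in series:
R_stainless steel = L/(kA) = 0.0053/(14.8×31.7) = 1.13×10^-5 K/W
R_perlite board = L/(kA) = 0.16/(0.0508×31.7) = 0.09936 K/W
R_total = 0.09937 K/W
Q = ΔT / R_total = 67 / 0.09937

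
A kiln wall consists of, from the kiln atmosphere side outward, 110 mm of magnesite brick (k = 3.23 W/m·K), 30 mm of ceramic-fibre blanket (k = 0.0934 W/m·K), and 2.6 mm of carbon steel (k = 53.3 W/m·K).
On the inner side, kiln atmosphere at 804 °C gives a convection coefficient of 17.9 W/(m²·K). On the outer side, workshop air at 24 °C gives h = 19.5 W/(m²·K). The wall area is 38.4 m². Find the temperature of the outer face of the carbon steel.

T ≈ 110 °C

Model the wall as resistances in series:
R_inner film = 1/(h_i·A) = 1/(17.9×38.4) = 0.001455 K/W
R_magnesite brick = L/(kA) = 0.11/(3.23×38.4) = 8.869×10^-4 K/W
R_ceramic-fibre blanket = L/(kA) = 0.03/(0.0934×38.4) = 0.008365 K/W
R_carbon steel = L/(kA) = 0.0026/(53.3×38.4) = 1.27×10^-6 K/W
R_outer film = 1/(h_o·A) = 1/(19.5×38.4) = 0.001335 K/W
R_total = 0.01204 K/W;  Q = ΔT/R_total = 780/0.01204 = 64770 W
T_interface = T_inner − Q·ΣR(inner→interface) = 804 − 64800×0.01071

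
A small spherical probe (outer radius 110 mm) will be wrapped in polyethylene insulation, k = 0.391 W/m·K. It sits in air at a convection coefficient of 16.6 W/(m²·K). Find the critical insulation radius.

For a sphere r_cr = 2k/h = 2×0.391/16.6
r_cr = 47.1 mm; since the bare radius (110 mm) is above r_cr, any added insulation will reduce heat loss.

r_cr ≈ 47.1 mm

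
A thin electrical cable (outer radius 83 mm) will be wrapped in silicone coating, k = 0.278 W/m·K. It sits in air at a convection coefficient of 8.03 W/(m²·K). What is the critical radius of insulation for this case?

For a cylinder r_cr = k/h = 0.278/8.03
r_cr = 34.6 mm; since the bare radius (83 mm) is above r_cr, any added insulation will reduce heat loss.

r_cr ≈ 34.6 mm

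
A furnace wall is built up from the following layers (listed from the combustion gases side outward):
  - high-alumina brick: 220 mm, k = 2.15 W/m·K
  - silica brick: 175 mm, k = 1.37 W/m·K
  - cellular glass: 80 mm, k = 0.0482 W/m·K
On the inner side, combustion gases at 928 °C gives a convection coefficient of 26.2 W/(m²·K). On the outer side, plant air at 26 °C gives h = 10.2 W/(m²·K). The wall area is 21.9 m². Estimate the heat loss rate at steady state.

Thermal resistances in series:
R_inner film = 1/(h_i·A) = 1/(26.2×21.9) = 0.001743 K/W
R_high-alumina brick = L/(kA) = 0.22/(2.15×21.9) = 0.004672 K/W
R_silica brick = L/(kA) = 0.175/(1.37×21.9) = 0.005833 K/W
R_cellular glass = L/(kA) = 0.08/(0.0482×21.9) = 0.07579 K/W
R_outer film = 1/(h_o·A) = 1/(10.2×21.9) = 0.004477 K/W
R_total = 0.09251 K/W
Q = ΔT / R_total = 902 / 0.09251

Q ≈ 9750 W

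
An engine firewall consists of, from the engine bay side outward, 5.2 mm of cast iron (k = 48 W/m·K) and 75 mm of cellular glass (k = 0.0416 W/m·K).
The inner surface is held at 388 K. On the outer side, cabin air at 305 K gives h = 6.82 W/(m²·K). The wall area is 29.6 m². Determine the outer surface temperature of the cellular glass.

Using the resistance-network approach (series):
R_cast iron = L/(kA) = 0.0052/(48×29.6) = 3.66×10^-6 K/W
R_cellular glass = L/(kA) = 0.075/(0.0416×29.6) = 0.06091 K/W
R_outer film = 1/(h_o·A) = 1/(6.82×29.6) = 0.004954 K/W
R_total = 0.06587 K/W;  Q = ΔT/R_total = 83/0.06587 = 1260 W
T_interface = T_inner − Q·ΣR(inner→interface) = 388 − 1260×0.06091

T ≈ 311 K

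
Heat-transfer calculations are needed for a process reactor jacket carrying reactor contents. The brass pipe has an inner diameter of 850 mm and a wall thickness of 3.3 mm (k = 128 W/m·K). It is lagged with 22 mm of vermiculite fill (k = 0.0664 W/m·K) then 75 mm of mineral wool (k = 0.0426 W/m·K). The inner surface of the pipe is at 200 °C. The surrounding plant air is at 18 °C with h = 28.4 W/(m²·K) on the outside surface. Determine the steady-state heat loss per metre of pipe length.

For a radial system each layer contributes R = ln(r_out/r_in)/(2πkL); films add R = 1/(hA).
R_brass pipe wall = ln(428.3/425)/(2π×128×1) = 9.617×10^-6 K/W
R_vermiculite fill = ln(450.3/428.3)/(2π×0.0664×1) = 0.1201 K/W
R_mineral wool = ln(525.3/450.3)/(2π×0.0426×1) = 0.5756 K/W
R_outer film = 1/(h_o·2πr_oL) = 1/(28.4×2π×0.5253×1) = 0.01067 K/W
R_total = 0.7063 K/W
Q = ΔT/R_total = 182/0.7063

q′ ≈ 258 W/m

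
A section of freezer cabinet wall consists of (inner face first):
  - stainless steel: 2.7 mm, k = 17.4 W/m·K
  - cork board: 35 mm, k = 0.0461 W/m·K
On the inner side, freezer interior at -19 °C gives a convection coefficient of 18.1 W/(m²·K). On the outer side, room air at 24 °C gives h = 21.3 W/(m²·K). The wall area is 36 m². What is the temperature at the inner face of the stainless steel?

T ≈ -16.2 °C

Using the resistance-network approach (series):
R_inner film = 1/(h_i·A) = 1/(18.1×36) = 0.001535 K/W
R_stainless steel = L/(kA) = 0.0027/(17.4×36) = 4.31×10^-6 K/W
R_cork board = L/(kA) = 0.035/(0.0461×36) = 0.02109 K/W
R_outer film = 1/(h_o·A) = 1/(21.3×36) = 0.001304 K/W
R_total = 0.02393 K/W;  Q = ΔT/R_total = 43/0.02393 = 1797 W
T_interface = T_inner + Q·ΣR(inner→interface) = -19 + 1800×0.001535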